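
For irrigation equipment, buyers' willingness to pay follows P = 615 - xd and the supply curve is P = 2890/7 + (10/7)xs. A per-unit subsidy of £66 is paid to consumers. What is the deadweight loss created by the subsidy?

Deadweight loss = 15246/17

Pre-subsidy: 615 - x = 2890/7 + (10/7)x gives x* = 1415/17 and P* = 9040/17.
With the rebate, buyers effectively pay Pb = Ps − 66, where Ps is the price sellers receive.
On the curves, Pb = 615 - x and Ps = 2890/7 + (10/7)x; the wedge Ps − Pb = 66 gives 2890/7 + (10/7)x − (615 - x) = 66, so x' = 1877/17.
Then Pb = 615 − 1·(1877/17) = 8578/17 and Ps = 2890/7 + (10/7)·(1877/17) = 9700/17.
The subsidy expands output by 1877/17 − 1415/17 = 462/17 past the efficient level; on those units the gap between marginal cost and willingness to pay runs from 0 up to 66.
DWL = ½ × 66 × 462/17 = 15246/17.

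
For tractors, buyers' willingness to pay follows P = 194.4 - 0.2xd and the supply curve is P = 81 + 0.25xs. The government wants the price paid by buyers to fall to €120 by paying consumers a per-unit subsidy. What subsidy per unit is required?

Required subsidy s = €54 per unit

At a buyer price of 120, quantity demanded is 972 − 5·120 = 372.
Sellers supply 372 only when they receive Ps = 81 + 0.25·372 = 174.
s = Ps − Pb = 174 − 120 = 54.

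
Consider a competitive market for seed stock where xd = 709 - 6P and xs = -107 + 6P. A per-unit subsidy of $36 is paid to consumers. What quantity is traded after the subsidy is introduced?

x' = 409

Pre-subsidy: 709 - 6P = -107 + 6P gives P* = 68, x* = 301.
With the rebate, buyers effectively pay Pb = Ps − 36, where Ps is the price sellers receive.
Demand in terms of Ps becomes xd = 709 − 6(Ps − 36) = 925 - 6Ps. Setting this equal to supply: 925 - 6Ps = -107 + 6Ps, so Ps = 86.
Buyers pay Pb = 86 − 36 = 50; x' = -107 + 6·86 = 409.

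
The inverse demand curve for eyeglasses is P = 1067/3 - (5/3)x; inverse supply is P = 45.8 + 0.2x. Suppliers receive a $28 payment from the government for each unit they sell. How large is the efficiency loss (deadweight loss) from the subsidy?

Deadweight loss = $210

Pre-subsidy: 1067/3 - (5/3)x = 45.8 + 0.2x gives x* = 166 and P* = 79.
With the subsidy, sellers receive Ps = Pb + 28 for each unit, where Pb is the price buyers pay.
On the curves, Pb = 1067/3 - (5/3)x and Ps = 45.8 + 0.2x; the wedge Ps − Pb = 28 gives 45.8 + 0.2x − (1067/3 - (5/3)x) = 28, so x' = 181.
Then Pb = 1067/3 − (5/3)·181 = 54 and Ps = 45.8 + 0.2·181 = 82.
The subsidy expands output by 181 − 166 = 15 past the efficient level; on those units the gap between marginal cost and willingness to pay runs from 0 up to 28.
DWL = ½ × 28 × 15 = 210.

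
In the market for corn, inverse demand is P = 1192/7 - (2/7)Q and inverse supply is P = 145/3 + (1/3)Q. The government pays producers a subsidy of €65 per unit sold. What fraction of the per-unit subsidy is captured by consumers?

Pre-subsidy: 1192/7 - (2/7)Q = 145/3 + (1/3)Q gives Q* = 197 and P* = 114.
With the subsidy, sellers receive Ps = Pb + 65 for each unit, where Pb is the price buyers pay.
On the curves, Pb = 1192/7 - (2/7)Q and Ps = 145/3 + (1/3)Q; the wedge Ps − Pb = 65 gives 145/3 + (1/3)Q − (1192/7 - (2/7)Q) = 65, so Q' = 302.
Then Pb = 1192/7 − (2/7)·302 = 84 and Ps = 145/3 + (1/3)·302 = 149.
Buyers' price falls by P* − Pb = 114 − 84 = 30; sellers' price rises by Ps − P* = 149 − 114 = 35.
So consumers capture 30/65 = 6/13 of each unit of subsidy.

Consumer share = 6/13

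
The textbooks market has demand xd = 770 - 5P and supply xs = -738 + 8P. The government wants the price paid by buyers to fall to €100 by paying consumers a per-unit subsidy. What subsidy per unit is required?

Required subsidy s = €26 per unit

At a buyer price of 100, quantity demanded is 770 − 5·100 = 270.
Sellers supply 270 only when they receive Ps with -738 + 8·Ps = 270, i.e. Ps = 126.
s = Ps − Pb = 126 − 100 = 26.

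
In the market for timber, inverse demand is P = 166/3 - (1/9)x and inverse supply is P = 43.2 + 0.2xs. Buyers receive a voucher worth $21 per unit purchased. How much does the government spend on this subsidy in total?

Government cost = $2236.5

Pre-subsidy: 166/3 - (1/9)x = 43.2 + 0.2x gives x* = 39 and P* = 51.
With the rebate, buyers effectively pay Pb = Ps − 21, where Ps is the price sellers receive.
On the curves, Pb = 166/3 - (1/9)x and Ps = 43.2 + 0.2x; the wedge Ps − Pb = 21 gives 43.2 + 0.2x − (166/3 - (1/9)x) = 21, so x' = 106.5.
Then Pb = 166/3 − (1/9)·106.5 = 43.5 and Ps = 43.2 + 0.2·106.5 = 64.5.
Government outlay = subsidy × quantity = 21 × 106.5 = 2236.5.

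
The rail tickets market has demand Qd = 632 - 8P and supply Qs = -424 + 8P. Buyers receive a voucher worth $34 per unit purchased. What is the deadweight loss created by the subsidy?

Deadweight loss = $2312

Pre-subsidy: 632 - 8P = -424 + 8P gives P* = 66, Q* = 104.
With the rebate, buyers effectively pay Pb = Ps − 34, where Ps is the price sellers receive.
Demand in terms of Ps becomes Qd = 632 − 8(Ps − 34) = 904 - 8Ps. Setting this equal to supply: 904 - 8Ps = -424 + 8Ps, so Ps = 83.
Buyers pay Pb = 83 − 34 = 49; Q' = -424 + 8·83 = 240.
The subsidy expands output by 240 − 104 = 136 past the efficient level; on those units the gap between marginal cost and willingness to pay runs from 0 up to 34.
DWL = ½ × 34 × 136 = 2312.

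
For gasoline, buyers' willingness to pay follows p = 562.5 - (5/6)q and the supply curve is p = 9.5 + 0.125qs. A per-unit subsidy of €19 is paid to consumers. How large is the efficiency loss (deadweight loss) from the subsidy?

Deadweight loss = 4332/23

Pre-subsidy: 562.5 - (5/6)q = 9.5 + 0.125q gives q* = 13272/23 and p* = 3755/46.
With the rebate, buyers effectively pay pb = ps − 19, where ps is the price sellers receive.
On the curves, pb = 562.5 - (5/6)q and ps = 9.5 + 0.125q; the wedge ps − pb = 19 gives 9.5 + 0.125q − (562.5 - (5/6)q) = 19, so q' = 13728/23.
Then pb = 562.5 − (5/6)·(13728/23) = 2995/46 and ps = 9.5 + 0.125·(13728/23) = 3869/46.
The subsidy expands output by 13728/23 − 13272/23 = 456/23 past the efficient level; on those units the gap between marginal cost and willingness to pay runs from 0 up to 19.
DWL = ½ × 19 × 456/23 = 4332/23.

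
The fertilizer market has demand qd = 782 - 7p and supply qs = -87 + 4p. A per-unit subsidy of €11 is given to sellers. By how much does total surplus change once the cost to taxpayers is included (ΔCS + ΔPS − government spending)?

Pre-subsidy: 782 - 7p = -87 + 4p gives p* = 79, q* = 229.
With the subsidy, sellers receive ps = pb + 11 for each unit, where pb is the price buyers pay.
Supply in terms of pb becomes qs = -87 + 4(pb + 11) = -43 + 4pb. Setting this equal to demand: 782 - 7pb = -43 + 4pb, so pb = 75.
Sellers receive ps = 75 + 11 = 86; q' = 782 − 7·75 = 257.
ΔCS = ½(229 + 257)(79 − 75) = 972; ΔPS = ½(229 + 257)(86 − 79) = 1701.
Government spending = 11 × 257 = 2827.
Net change = 972 + 1701 − 2827 = -154. The loss equals the DWL triangle ½·11·28.

Net change in total surplus = -€154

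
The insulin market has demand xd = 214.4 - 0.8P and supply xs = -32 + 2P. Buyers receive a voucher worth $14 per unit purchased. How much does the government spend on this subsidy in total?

Government cost = $2128

Pre-subsidy: 214.4 - 0.8P = -32 + 2P gives P* = 88, x* = 144.
With the rebate, buyers effectively pay Pb = Ps − 14, where Ps is the price sellers receive.
Demand in terms of Ps becomes xd = 214.4 − 0.8(Ps − 14) = 225.6 - 0.8Ps. Setting this equal to supply: 225.6 - 0.8Ps = -32 + 2Ps, so Ps = 92.
Buyers pay Pb = 92 − 14 = 78; x' = -32 + 2·92 = 152.
Government outlay = subsidy × quantity = 14 × 152 = 2128.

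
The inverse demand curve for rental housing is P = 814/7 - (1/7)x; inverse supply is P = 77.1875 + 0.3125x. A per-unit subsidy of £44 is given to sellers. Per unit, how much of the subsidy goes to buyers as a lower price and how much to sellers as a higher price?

Pre-subsidy: 814/7 - (1/7)x = 77.1875 + 0.3125x gives x* = 4379/51 and P* = 5305/51.
With the subsidy, sellers receive Ps = Pb + 44 for each unit, where Pb is the price buyers pay.
On the curves, Pb = 814/7 - (1/7)x and Ps = 77.1875 + 0.3125x; the wedge Ps − Pb = 44 gives 77.1875 + 0.3125x − (814/7 - (1/7)x) = 44, so x' = 9307/51.
Then Pb = 814/7 − (1/7)·(9307/51) = 4601/51 and Ps = 77.1875 + 0.3125·(9307/51) = 6845/51.
Buyers' price falls by P* − Pb = 5305/51 − 4601/51 = 704/51; sellers' price rises by Ps − P* = 6845/51 − 5305/51 = 1540/51.

Buyers gain 704/51 per unit; sellers gain 1540/51 per unit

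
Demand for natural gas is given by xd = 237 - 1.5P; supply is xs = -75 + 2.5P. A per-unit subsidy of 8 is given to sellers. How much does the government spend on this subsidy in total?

Pre-subsidy: 237 - 1.5P = -75 + 2.5P gives P* = 78, x* = 120.
With the subsidy, sellers receive Ps = Pb + 8 for each unit, where Pb is the price buyers pay.
Supply in terms of Pb becomes xs = -75 + 2.5(Pb + 8) = -55 + 2.5Pb. Setting this equal to demand: 237 - 1.5Pb = -55 + 2.5Pb, so Pb = 73.
Sellers receive Ps = 73 + 8 = 81; x' = 237 − 1.5·73 = 127.5.
Government outlay = subsidy × quantity = 8 × 127.5 = 1020.

Government cost = 1020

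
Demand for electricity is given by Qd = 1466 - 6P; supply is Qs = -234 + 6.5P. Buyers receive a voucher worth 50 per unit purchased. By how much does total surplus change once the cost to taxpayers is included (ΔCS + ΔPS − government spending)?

Pre-subsidy: 1466 - 6P = -234 + 6.5P gives P* = 136, Q* = 650.
With the rebate, buyers effectively pay Pb = Ps − 50, where Ps is the price sellers receive.
Demand in terms of Ps becomes Qd = 1466 − 6(Ps − 50) = 1766 - 6Ps. Setting this equal to supply: 1766 - 6Ps = -234 + 6.5Ps, so Ps = 160.
Buyers pay Pb = 160 − 50 = 110; Q' = -234 + 6.5·160 = 806.
ΔCS = ½(650 + 806)(136 − 110) = 18928; ΔPS = ½(650 + 806)(160 − 136) = 17472.
Government spending = 50 × 806 = 40300.
Net change = 18928 + 17472 − 40300 = -3900. The loss equals the DWL triangle ½·50·156.

Net change in total surplus = -3900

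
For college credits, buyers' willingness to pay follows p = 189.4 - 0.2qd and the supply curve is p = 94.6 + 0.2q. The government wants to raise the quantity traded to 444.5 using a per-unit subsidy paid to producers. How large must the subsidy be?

Required subsidy s = 83 per unit

At q = 444.5, from the demand curve buyers pay pb = 189.4 − 0.2·444.5 = 100.5; from the supply curve sellers need ps = 94.6 + 0.2·444.5 = 183.5.
The subsidy must fill the gap: s = ps − pb = 183.5 − 100.5 = 83.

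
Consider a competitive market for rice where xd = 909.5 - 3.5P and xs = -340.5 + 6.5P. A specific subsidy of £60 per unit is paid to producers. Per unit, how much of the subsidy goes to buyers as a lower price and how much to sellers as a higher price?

Buyers gain £39 per unit; sellers gain £21 per unit

Pre-subsidy: 909.5 - 3.5P = -340.5 + 6.5P gives P* = 125, x* = 472.
With the subsidy, sellers receive Ps = Pb + 60 for each unit, where Pb is the price buyers pay.
Supply in terms of Pb becomes xs = -340.5 + 6.5(Pb + 60) = 49.5 + 6.5Pb. Setting this equal to demand: 909.5 - 3.5Pb = 49.5 + 6.5Pb, so Pb = 86.
Sellers receive Ps = 86 + 60 = 146; x' = 909.5 − 3.5·86 = 608.5.
Buyers' price falls by P* − Pb = 125 − 86 = 39; sellers' price rises by Ps − P* = 146 − 125 = 21.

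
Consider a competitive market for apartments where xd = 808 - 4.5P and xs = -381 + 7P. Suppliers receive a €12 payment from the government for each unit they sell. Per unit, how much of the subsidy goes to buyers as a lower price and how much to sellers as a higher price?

Pre-subsidy: 808 - 4.5P = -381 + 7P gives P* = 2378/23, x* = 7883/23.
With the subsidy, sellers receive Ps = Pb + 12 for each unit, where Pb is the price buyers pay.
Supply in terms of Pb becomes xs = -381 + 7(Pb + 12) = -297 + 7Pb. Setting this equal to demand: 808 - 4.5Pb = -297 + 7Pb, so Pb = 2210/23.
Sellers receive Ps = 2210/23 + 12 = 2486/23; x' = 808 − 4.5·(2210/23) = 8639/23.
Buyers' price falls by P* − Pb = 2378/23 − 2210/23 = 168/23; sellers' price rises by Ps − P* = 2486/23 − 2378/23 = 108/23.

Buyers gain 168/23 per unit; sellers gain 108/23 per unit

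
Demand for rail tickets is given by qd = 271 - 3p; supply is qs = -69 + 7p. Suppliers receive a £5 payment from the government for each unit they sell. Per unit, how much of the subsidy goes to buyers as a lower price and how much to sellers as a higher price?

Buyers gain £3.5 per unit; sellers gain £1.5 per unit

Pre-subsidy: 271 - 3p = -69 + 7p gives p* = 34, q* = 169.
With the subsidy, sellers receive ps = pb + 5 for each unit, where pb is the price buyers pay.
Supply in terms of pb becomes qs = -69 + 7(pb + 5) = -34 + 7pb. Setting this equal to demand: 271 - 3pb = -34 + 7pb, so pb = 30.5.
Sellers receive ps = 30.5 + 5 = 35.5; q' = 271 − 3·30.5 = 179.5.
Buyers' price falls by p* − pb = 34 − 30.5 = 3.5; sellers' price rises by ps − p* = 35.5 − 34 = 1.5.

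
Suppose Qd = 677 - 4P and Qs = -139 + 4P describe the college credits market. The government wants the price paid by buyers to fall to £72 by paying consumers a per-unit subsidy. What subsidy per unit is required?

Required subsidy s = £60 per unit

At a buyer price of 72, quantity demanded is 677 − 4·72 = 389.
Sellers supply 389 only when they receive Ps with -139 + 4·Ps = 389, i.e. Ps = 132.
s = Ps − Pb = 132 − 72 = 60.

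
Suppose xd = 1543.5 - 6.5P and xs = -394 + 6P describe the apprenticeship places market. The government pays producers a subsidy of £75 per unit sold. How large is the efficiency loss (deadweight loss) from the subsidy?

Deadweight loss = £8775

Pre-subsidy: 1543.5 - 6.5P = -394 + 6P gives P* = 155, x* = 536.
With the subsidy, sellers receive Ps = Pb + 75 for each unit, where Pb is the price buyers pay.
Supply in terms of Pb becomes xs = -394 + 6(Pb + 75) = 56 + 6Pb. Setting this equal to demand: 1543.5 - 6.5Pb = 56 + 6Pb, so Pb = 119.
Sellers receive Ps = 119 + 75 = 194; x' = 1543.5 − 6.5·119 = 770.
The subsidy expands output by 770 − 536 = 234 past the efficient level; on those units the gap between marginal cost and willingness to pay runs from 0 up to 75.
DWL = ½ × 75 × 234 = 8775.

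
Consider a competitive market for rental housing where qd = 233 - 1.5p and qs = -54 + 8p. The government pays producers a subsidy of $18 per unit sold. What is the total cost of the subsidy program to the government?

Pre-subsidy: 233 - 1.5p = -54 + 8p gives p* = 574/19, q* = 3566/19.
With the subsidy, sellers receive ps = pb + 18 for each unit, where pb is the price buyers pay.
Supply in terms of pb becomes qs = -54 + 8(pb + 18) = 90 + 8pb. Setting this equal to demand: 233 - 1.5pb = 90 + 8pb, so pb = 286/19.
Sellers receive ps = 286/19 + 18 = 628/19; q' = 233 − 1.5·(286/19) = 3998/19.
Government outlay = subsidy × quantity = 18 × 3998/19 = 71964/19.

Government cost = 71964/19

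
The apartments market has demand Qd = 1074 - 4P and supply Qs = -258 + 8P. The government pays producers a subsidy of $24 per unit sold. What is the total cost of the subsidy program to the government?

Pre-subsidy: 1074 - 4P = -258 + 8P gives P* = 111, Q* = 630.
With the subsidy, sellers receive Ps = Pb + 24 for each unit, where Pb is the price buyers pay.
Supply in terms of Pb becomes Qs = -258 + 8(Pb + 24) = -66 + 8Pb. Setting this equal to demand: 1074 - 4Pb = -66 + 8Pb, so Pb = 95.
Sellers receive Ps = 95 + 24 = 119; Q' = 1074 − 4·95 = 694.
Government outlay = subsidy × quantity = 24 × 694 = 16656.

Government cost = $16656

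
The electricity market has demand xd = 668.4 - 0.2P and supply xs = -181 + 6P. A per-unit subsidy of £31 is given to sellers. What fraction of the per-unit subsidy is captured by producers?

Producer share = 1/31

Pre-subsidy: 668.4 - 0.2P = -181 + 6P gives P* = 137, x* = 641.
With the subsidy, sellers receive Ps = Pb + 31 for each unit, where Pb is the price buyers pay.
Supply in terms of Pb becomes xs = -181 + 6(Pb + 31) = 5 + 6Pb. Setting this equal to demand: 668.4 - 0.2Pb = 5 + 6Pb, so Pb = 107.
Sellers receive Ps = 107 + 31 = 138; x' = 668.4 − 0.2·107 = 647.
Buyers' price falls by P* − Pb = 137 − 107 = 30; sellers' price rises by Ps − P* = 138 − 137 = 1.
So producers capture 1/31 = 1/31 of each unit of subsidy.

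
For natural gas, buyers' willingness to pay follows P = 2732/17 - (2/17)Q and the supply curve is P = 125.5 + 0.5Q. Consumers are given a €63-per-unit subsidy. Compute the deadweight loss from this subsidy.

Pre-subsidy: 2732/17 - (2/17)Q = 125.5 + 0.5Q gives Q* = 57 and P* = 154.
With the rebate, buyers effectively pay Pb = Ps − 63, where Ps is the price sellers receive.
On the curves, Pb = 2732/17 - (2/17)Q and Ps = 125.5 + 0.5Q; the wedge Ps − Pb = 63 gives 125.5 + 0.5Q − (2732/17 - (2/17)Q) = 63, so Q' = 159.
Then Pb = 2732/17 − (2/17)·159 = 142 and Ps = 125.5 + 0.5·159 = 205.
The subsidy expands output by 159 − 57 = 102 past the efficient level; on those units the gap between marginal cost and willingness to pay runs from 0 up to 63.
DWL = ½ × 63 × 102 = 3213.

Deadweight loss = €3213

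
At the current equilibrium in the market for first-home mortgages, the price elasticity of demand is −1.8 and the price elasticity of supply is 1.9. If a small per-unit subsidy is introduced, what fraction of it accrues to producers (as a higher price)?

Producer share = 18/37

For a small subsidy around the equilibrium, the benefit split depends on the relative slopes, which at a point are proportional to the elasticities.
Buyer share = εs/(εs + |εd|) = 1.9/(1.9 + 1.8) = 19/37; seller share = |εd|/(εs + |εd|) = 18/37.
So producers capture 18/37 of the subsidy.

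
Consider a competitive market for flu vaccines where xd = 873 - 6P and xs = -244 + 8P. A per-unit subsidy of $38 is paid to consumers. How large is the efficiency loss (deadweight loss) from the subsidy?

Pre-subsidy: 873 - 6P = -244 + 8P gives P* = 1117/14, x* = 2760/7.
With the rebate, buyers effectively pay Pb = Ps − 38, where Ps is the price sellers receive.
Demand in terms of Ps becomes xd = 873 − 6(Ps − 38) = 1101 - 6Ps. Setting this equal to supply: 1101 - 6Ps = -244 + 8Ps, so Ps = 1345/14.
Buyers pay Pb = 1345/14 − 38 = 813/14; x' = -244 + 8·(1345/14) = 3672/7.
The subsidy expands output by 3672/7 − 2760/7 = 912/7 past the efficient level; on those units the gap between marginal cost and willingness to pay runs from 0 up to 38.
DWL = ½ × 38 × 912/7 = 17328/7.

Deadweight loss = 17328/7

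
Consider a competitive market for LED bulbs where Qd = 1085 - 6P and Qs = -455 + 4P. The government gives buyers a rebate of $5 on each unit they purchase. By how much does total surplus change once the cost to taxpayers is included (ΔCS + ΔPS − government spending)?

Pre-subsidy: 1085 - 6P = -455 + 4P gives P* = 154, Q* = 161.
With the rebate, buyers effectively pay Pb = Ps − 5, where Ps is the price sellers receive.
Demand in terms of Ps becomes Qd = 1085 − 6(Ps − 5) = 1115 - 6Ps. Setting this equal to supply: 1115 - 6Ps = -455 + 4Ps, so Ps = 157.
Buyers pay Pb = 157 − 5 = 152; Q' = -455 + 4·157 = 173.
ΔCS = ½(161 + 173)(154 − 152) = 334; ΔPS = ½(161 + 173)(157 − 154) = 501.
Government spending = 5 × 173 = 865.
Net change = 334 + 501 − 865 = -30. The loss equals the DWL triangle ½·5·12.

Net change in total surplus = -$30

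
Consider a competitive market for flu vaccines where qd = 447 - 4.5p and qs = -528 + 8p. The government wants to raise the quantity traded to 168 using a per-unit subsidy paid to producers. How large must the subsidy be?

At q = 168, invert demand for the buyer price: pb = (447 − 168)/4.5 = 62; invert supply for the seller price: ps = (168 − (-528))/8 = 87.
The subsidy must fill the gap: s = ps − pb = 87 − 62 = 25.

Required subsidy s = 25 per unit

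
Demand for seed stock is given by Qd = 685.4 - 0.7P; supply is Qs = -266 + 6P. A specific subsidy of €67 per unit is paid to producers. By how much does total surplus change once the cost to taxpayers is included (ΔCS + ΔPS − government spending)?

Net change in total surplus = -€1407

Pre-subsidy: 685.4 - 0.7P = -266 + 6P gives P* = 142, Q* = 586.
With the subsidy, sellers receive Ps = Pb + 67 for each unit, where Pb is the price buyers pay.
Supply in terms of Pb becomes Qs = -266 + 6(Pb + 67) = 136 + 6Pb. Setting this equal to demand: 685.4 - 0.7Pb = 136 + 6Pb, so Pb = 82.
Sellers receive Ps = 82 + 67 = 149; Q' = 685.4 − 0.7·82 = 628.
ΔCS = ½(586 + 628)(142 − 82) = 36420; ΔPS = ½(586 + 628)(149 − 142) = 4249.
Government spending = 67 × 628 = 42076.
Net change = 36420 + 4249 − 42076 = -1407. The loss equals the DWL triangle ½·67·42.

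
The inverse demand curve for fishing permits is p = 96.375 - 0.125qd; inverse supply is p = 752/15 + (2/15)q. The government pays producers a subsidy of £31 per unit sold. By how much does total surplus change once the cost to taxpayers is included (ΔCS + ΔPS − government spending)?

Net change in total surplus = -£1860

Pre-subsidy: 96.375 - 0.125q = 752/15 + (2/15)q gives q* = 179 and p* = 74.
With the subsidy, sellers receive ps = pb + 31 for each unit, where pb is the price buyers pay.
On the curves, pb = 96.375 - 0.125q and ps = 752/15 + (2/15)q; the wedge ps − pb = 31 gives 752/15 + (2/15)q − (96.375 - 0.125q) = 31, so q' = 299.
Then pb = 96.375 − 0.125·299 = 59 and ps = 752/15 + (2/15)·299 = 90.
ΔCS = ½(179 + 299)(74 − 59) = 3585; ΔPS = ½(179 + 299)(90 − 74) = 3824.
Government spending = 31 × 299 = 9269.
Net change = 3585 + 3824 − 9269 = -1860. The loss equals the DWL triangle ½·31·120.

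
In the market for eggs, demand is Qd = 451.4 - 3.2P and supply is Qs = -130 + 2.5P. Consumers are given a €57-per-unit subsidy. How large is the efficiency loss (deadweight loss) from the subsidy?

Deadweight loss = €2280

Pre-subsidy: 451.4 - 3.2P = -130 + 2.5P gives P* = 102, Q* = 125.
With the rebate, buyers effectively pay Pb = Ps − 57, where Ps is the price sellers receive.
Demand in terms of Ps becomes Qd = 451.4 − 3.2(Ps − 57) = 633.8 - 3.2Ps. Setting this equal to supply: 633.8 - 3.2Ps = -130 + 2.5Ps, so Ps = 134.
Buyers pay Pb = 134 − 57 = 77; Q' = -130 + 2.5·134 = 205.
The subsidy expands output by 205 − 125 = 80 past the efficient level; on those units the gap between marginal cost and willingness to pay runs from 0 up to 57.
DWL = ½ × 57 × 80 = 2280.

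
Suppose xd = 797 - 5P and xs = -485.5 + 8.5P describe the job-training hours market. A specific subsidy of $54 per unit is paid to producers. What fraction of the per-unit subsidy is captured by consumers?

Consumer share = 17/27

Pre-subsidy: 797 - 5P = -485.5 + 8.5P gives P* = 95, x* = 322.
With the subsidy, sellers receive Ps = Pb + 54 for each unit, where Pb is the price buyers pay.
Supply in terms of Pb becomes xs = -485.5 + 8.5(Pb + 54) = -26.5 + 8.5Pb. Setting this equal to demand: 797 - 5Pb = -26.5 + 8.5Pb, so Pb = 61.
Sellers receive Ps = 61 + 54 = 115; x' = 797 − 5·61 = 492.
Buyers' price falls by P* − Pb = 95 − 61 = 34; sellers' price rises by Ps − P* = 115 − 95 = 20.
So consumers capture 34/54 = 17/27 of each unit of subsidy.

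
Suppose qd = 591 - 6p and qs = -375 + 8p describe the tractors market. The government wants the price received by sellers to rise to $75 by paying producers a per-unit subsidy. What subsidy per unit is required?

At a seller price of 75, quantity supplied is -375 + 8·75 = 225.
Buyers absorb 225 only when they pay pb with 591 − 6·pb = 225, i.e. pb = 61.
s = ps − pb = 75 − 61 = 14.

Required subsidy s = $14 per unit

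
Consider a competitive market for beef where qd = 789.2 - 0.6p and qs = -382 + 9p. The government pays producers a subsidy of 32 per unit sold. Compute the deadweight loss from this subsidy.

Pre-subsidy: 789.2 - 0.6p = -382 + 9p gives p* = 122, q* = 716.
With the subsidy, sellers receive ps = pb + 32 for each unit, where pb is the price buyers pay.
Supply in terms of pb becomes qs = -382 + 9(pb + 32) = -94 + 9pb. Setting this equal to demand: 789.2 - 0.6pb = -94 + 9pb, so pb = 92.
Sellers receive ps = 92 + 32 = 124; q' = 789.2 − 0.6·92 = 734.
The subsidy expands output by 734 − 716 = 18 past the efficient level; on those units the gap between marginal cost and willingness to pay runs from 0 up to 32.
DWL = ½ × 32 × 18 = 288.

Deadweight loss = 288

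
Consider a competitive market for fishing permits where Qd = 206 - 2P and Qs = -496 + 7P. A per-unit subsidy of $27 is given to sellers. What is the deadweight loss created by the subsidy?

Pre-subsidy: 206 - 2P = -496 + 7P gives P* = 78, Q* = 50.
With the subsidy, sellers receive Ps = Pb + 27 for each unit, where Pb is the price buyers pay.
Supply in terms of Pb becomes Qs = -496 + 7(Pb + 27) = -307 + 7Pb. Setting this equal to demand: 206 - 2Pb = -307 + 7Pb, so Pb = 57.
Sellers receive Ps = 57 + 27 = 84; Q' = 206 − 2·57 = 92.
The subsidy expands output by 92 − 50 = 42 past the efficient level; on those units the gap between marginal cost and willingness to pay runs from 0 up to 27.
DWL = ½ × 27 × 42 = 567.

Deadweight loss = $567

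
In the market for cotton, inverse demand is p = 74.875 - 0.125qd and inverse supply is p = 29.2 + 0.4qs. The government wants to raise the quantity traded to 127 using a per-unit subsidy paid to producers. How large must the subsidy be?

At q = 127, from the demand curve buyers pay pb = 74.875 − 0.125·127 = 59; from the supply curve sellers need ps = 29.2 + 0.4·127 = 80.
The subsidy must fill the gap: s = ps − pb = 80 − 59 = 21.

Required subsidy s = 21 per unit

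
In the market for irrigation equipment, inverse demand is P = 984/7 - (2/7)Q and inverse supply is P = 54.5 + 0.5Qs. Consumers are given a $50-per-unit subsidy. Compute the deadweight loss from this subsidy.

Pre-subsidy: 984/7 - (2/7)Q = 54.5 + 0.5Q gives Q* = 1205/11 and P* = 1202/11.
With the rebate, buyers effectively pay Pb = Ps − 50, where Ps is the price sellers receive.
On the curves, Pb = 984/7 - (2/7)Q and Ps = 54.5 + 0.5Q; the wedge Ps − Pb = 50 gives 54.5 + 0.5Q − (984/7 - (2/7)Q) = 50, so Q' = 1905/11.
Then Pb = 984/7 − (2/7)·(1905/11) = 1002/11 and Ps = 54.5 + 0.5·(1905/11) = 1552/11.
The subsidy expands output by 1905/11 − 1205/11 = 700/11 past the efficient level; on those units the gap between marginal cost and willingness to pay runs from 0 up to 50.
DWL = ½ × 50 × 700/11 = 17500/11.

Deadweight loss = 17500/11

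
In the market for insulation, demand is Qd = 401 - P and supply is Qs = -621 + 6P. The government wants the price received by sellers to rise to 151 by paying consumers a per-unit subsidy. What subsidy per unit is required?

At a seller price of 151, quantity supplied is -621 + 6·151 = 285.
Buyers absorb 285 only when they pay Pb with 401 − 1·Pb = 285, i.e. Pb = 116.
s = Ps − Pb = 151 − 116 = 35.

Required subsidy s = 35 per unit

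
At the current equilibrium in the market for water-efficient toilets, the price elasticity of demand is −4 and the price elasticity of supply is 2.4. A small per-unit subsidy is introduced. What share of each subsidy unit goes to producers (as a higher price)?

Producer share = 0.625

For a small subsidy around the equilibrium, the benefit split depends on the relative slopes, which at a point are proportional to the elasticities.
Buyer share = εs/(εs + |εd|) = 2.4/(2.4 + 4) = 0.375; seller share = |εd|/(εs + |εd|) = 0.625.
So producers capture 0.625 of the subsidy.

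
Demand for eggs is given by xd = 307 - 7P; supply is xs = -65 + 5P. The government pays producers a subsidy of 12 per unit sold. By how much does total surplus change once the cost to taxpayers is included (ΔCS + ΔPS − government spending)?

Net change in total surplus = -210

Pre-subsidy: 307 - 7P = -65 + 5P gives P* = 31, x* = 90.
With the subsidy, sellers receive Ps = Pb + 12 for each unit, where Pb is the price buyers pay.
Supply in terms of Pb becomes xs = -65 + 5(Pb + 12) = -5 + 5Pb. Setting this equal to demand: 307 - 7Pb = -5 + 5Pb, so Pb = 26.
Sellers receive Ps = 26 + 12 = 38; x' = 307 − 7·26 = 125.
ΔCS = ½(90 + 125)(31 − 26) = 537.5; ΔPS = ½(90 + 125)(38 − 31) = 752.5.
Government spending = 12 × 125 = 1500.
Net change = 537.5 + 752.5 − 1500 = -210. The loss equals the DWL triangle ½·12·35.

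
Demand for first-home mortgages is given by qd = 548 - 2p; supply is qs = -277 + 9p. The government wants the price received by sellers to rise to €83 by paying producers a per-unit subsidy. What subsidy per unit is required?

Required subsidy s = €44 per unit

At a seller price of 83, quantity supplied is -277 + 9·83 = 470.
Buyers absorb 470 only when they pay pb with 548 − 2·pb = 470, i.e. pb = 39.
s = ps − pb = 83 − 39 = 44.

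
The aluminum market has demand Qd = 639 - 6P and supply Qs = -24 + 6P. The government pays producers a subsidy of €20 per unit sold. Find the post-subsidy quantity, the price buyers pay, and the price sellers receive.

Q' = 367.5; buyers pay €45.25; sellers receive €65.25

Pre-subsidy: 639 - 6P = -24 + 6P gives P* = 55.25, Q* = 307.5.
With the subsidy, sellers receive Ps = Pb + 20 for each unit, where Pb is the price buyers pay.
Supply in terms of Pb becomes Qs = -24 + 6(Pb + 20) = 96 + 6Pb. Setting this equal to demand: 639 - 6Pb = 96 + 6Pb, so Pb = 45.25.
Sellers receive Ps = 45.25 + 20 = 65.25; Q' = 639 − 6·45.25 = 367.5.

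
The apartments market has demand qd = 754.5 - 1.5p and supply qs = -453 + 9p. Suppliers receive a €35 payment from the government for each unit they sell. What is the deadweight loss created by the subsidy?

Deadweight loss = €787.5

Pre-subsidy: 754.5 - 1.5p = -453 + 9p gives p* = 115, q* = 582.
With the subsidy, sellers receive ps = pb + 35 for each unit, where pb is the price buyers pay.
Supply in terms of pb becomes qs = -453 + 9(pb + 35) = -138 + 9pb. Setting this equal to demand: 754.5 - 1.5pb = -138 + 9pb, so pb = 85.
Sellers receive ps = 85 + 35 = 120; q' = 754.5 − 1.5·85 = 627.
The subsidy expands output by 627 − 582 = 45 past the efficient level; on those units the gap between marginal cost and willingness to pay runs from 0 up to 35.
DWL = ½ × 35 × 45 = 787.5.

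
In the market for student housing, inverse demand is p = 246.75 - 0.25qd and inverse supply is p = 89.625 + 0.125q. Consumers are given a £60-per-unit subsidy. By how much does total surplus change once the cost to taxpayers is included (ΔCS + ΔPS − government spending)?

Net change in total surplus = -£4800

Pre-subsidy: 246.75 - 0.25q = 89.625 + 0.125q gives q* = 419 and p* = 142.
With the rebate, buyers effectively pay pb = ps − 60, where ps is the price sellers receive.
On the curves, pb = 246.75 - 0.25q and ps = 89.625 + 0.125q; the wedge ps − pb = 60 gives 89.625 + 0.125q − (246.75 - 0.25q) = 60, so q' = 579.
Then pb = 246.75 − 0.25·579 = 102 and ps = 89.625 + 0.125·579 = 162.
ΔCS = ½(419 + 579)(142 − 102) = 19960; ΔPS = ½(419 + 579)(162 − 142) = 9980.
Government spending = 60 × 579 = 34740.
Net change = 19960 + 9980 − 34740 = -4800. The loss equals the DWL triangle ½·60·160.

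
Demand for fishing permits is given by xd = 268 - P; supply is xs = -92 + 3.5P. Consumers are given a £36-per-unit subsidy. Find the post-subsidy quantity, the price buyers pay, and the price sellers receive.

Pre-subsidy: 268 - P = -92 + 3.5P gives P* = 80, x* = 188.
With the rebate, buyers effectively pay Pb = Ps − 36, where Ps is the price sellers receive.
Demand in terms of Ps becomes xd = 268 − 1(Ps − 36) = 304 - Ps. Setting this equal to supply: 304 - Ps = -92 + 3.5Ps, so Ps = 88.
Buyers pay Pb = 88 − 36 = 52; x' = -92 + 3.5·88 = 216.

x' = 216; buyers pay £52; sellers receive £88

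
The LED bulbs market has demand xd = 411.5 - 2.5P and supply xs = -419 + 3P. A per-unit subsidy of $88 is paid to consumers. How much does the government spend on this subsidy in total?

Government cost = $13552

Pre-subsidy: 411.5 - 2.5P = -419 + 3P gives P* = 151, x* = 34.
With the rebate, buyers effectively pay Pb = Ps − 88, where Ps is the price sellers receive.
Demand in terms of Ps becomes xd = 411.5 − 2.5(Ps − 88) = 631.5 - 2.5Ps. Setting this equal to supply: 631.5 - 2.5Ps = -419 + 3Ps, so Ps = 191.
Buyers pay Pb = 191 − 88 = 103; x' = -419 + 3·191 = 154.
Government outlay = subsidy × quantity = 88 × 154 = 13552.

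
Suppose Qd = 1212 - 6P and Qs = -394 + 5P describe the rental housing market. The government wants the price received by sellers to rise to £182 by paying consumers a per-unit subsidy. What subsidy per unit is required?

Required subsidy s = £66 per unit

At a seller price of 182, quantity supplied is -394 + 5·182 = 516.
Buyers absorb 516 only when they pay Pb with 1212 − 6·Pb = 516, i.e. Pb = 116.
s = Ps − Pb = 182 − 116 = 66.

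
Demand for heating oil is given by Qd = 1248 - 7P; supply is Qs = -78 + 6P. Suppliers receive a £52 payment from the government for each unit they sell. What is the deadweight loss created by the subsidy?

Deadweight loss = £4368

Pre-subsidy: 1248 - 7P = -78 + 6P gives P* = 102, Q* = 534.
With the subsidy, sellers receive Ps = Pb + 52 for each unit, where Pb is the price buyers pay.
Supply in terms of Pb becomes Qs = -78 + 6(Pb + 52) = 234 + 6Pb. Setting this equal to demand: 1248 - 7Pb = 234 + 6Pb, so Pb = 78.
Sellers receive Ps = 78 + 52 = 130; Q' = 1248 − 7·78 = 702.
The subsidy expands output by 702 − 534 = 168 past the efficient level; on those units the gap between marginal cost and willingness to pay runs from 0 up to 52.
DWL = ½ × 52 × 168 = 4368.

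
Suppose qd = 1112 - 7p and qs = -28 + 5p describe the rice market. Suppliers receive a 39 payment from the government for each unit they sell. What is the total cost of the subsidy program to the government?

Pre-subsidy: 1112 - 7p = -28 + 5p gives p* = 95, q* = 447.
With the subsidy, sellers receive ps = pb + 39 for each unit, where pb is the price buyers pay.
Supply in terms of pb becomes qs = -28 + 5(pb + 39) = 167 + 5pb. Setting this equal to demand: 1112 - 7pb = 167 + 5pb, so pb = 78.75.
Sellers receive ps = 78.75 + 39 = 117.75; q' = 1112 − 7·78.75 = 560.75.
Government outlay = subsidy × quantity = 39 × 560.75 = 21869.25.

Government cost = 21869.25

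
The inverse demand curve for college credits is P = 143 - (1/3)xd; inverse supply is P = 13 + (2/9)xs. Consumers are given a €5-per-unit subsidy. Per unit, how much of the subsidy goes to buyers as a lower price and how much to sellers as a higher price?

Pre-subsidy: 143 - (1/3)x = 13 + (2/9)x gives x* = 234 and P* = 65.
With the rebate, buyers effectively pay Pb = Ps − 5, where Ps is the price sellers receive.
On the curves, Pb = 143 - (1/3)x and Ps = 13 + (2/9)x; the wedge Ps − Pb = 5 gives 13 + (2/9)x − (143 - (1/3)x) = 5, so x' = 243.
Then Pb = 143 − (1/3)·243 = 62 and Ps = 13 + (2/9)·243 = 67.
Buyers' price falls by P* − Pb = 65 − 62 = 3; sellers' price rises by Ps − P* = 67 − 65 = 2.

Buyers gain €3 per unit; sellers gain €2 per unit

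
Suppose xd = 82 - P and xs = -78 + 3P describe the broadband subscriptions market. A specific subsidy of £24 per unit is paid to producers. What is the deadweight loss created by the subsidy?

Deadweight loss = £216

Pre-subsidy: 82 - P = -78 + 3P gives P* = 40, x* = 42.
With the subsidy, sellers receive Ps = Pb + 24 for each unit, where Pb is the price buyers pay.
Supply in terms of Pb becomes xs = -78 + 3(Pb + 24) = -6 + 3Pb. Setting this equal to demand: 82 - Pb = -6 + 3Pb, so Pb = 22.
Sellers receive Ps = 22 + 24 = 46; x' = 82 − 1·22 = 60.
The subsidy expands output by 60 − 42 = 18 past the efficient level; on those units the gap between marginal cost and willingness to pay runs from 0 up to 24.
DWL = ½ × 24 × 18 = 216.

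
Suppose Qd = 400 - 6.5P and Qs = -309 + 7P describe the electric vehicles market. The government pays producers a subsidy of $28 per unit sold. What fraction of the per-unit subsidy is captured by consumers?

Consumer share = 14/27

Pre-subsidy: 400 - 6.5P = -309 + 7P gives P* = 1418/27, Q* = 1583/27.
With the subsidy, sellers receive Ps = Pb + 28 for each unit, where Pb is the price buyers pay.
Supply in terms of Pb becomes Qs = -309 + 7(Pb + 28) = -113 + 7Pb. Setting this equal to demand: 400 - 6.5Pb = -113 + 7Pb, so Pb = 38.
Sellers receive Ps = 38 + 28 = 66; Q' = 400 − 6.5·38 = 153.
Buyers' price falls by P* − Pb = 1418/27 − 38 = 392/27; sellers' price rises by Ps − P* = 66 − 1418/27 = 364/27.
So consumers capture (392/27)/28 = 14/27 of each unit of subsidy.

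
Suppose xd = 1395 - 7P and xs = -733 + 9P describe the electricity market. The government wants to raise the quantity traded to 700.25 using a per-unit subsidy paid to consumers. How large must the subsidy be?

Required subsidy s = 60 per unit

At x = 700.25, invert demand for the buyer price: Pb = (1395 − 700.25)/7 = 99.25; invert supply for the seller price: Ps = (700.25 − (-733))/9 = 159.25.
The subsidy must fill the gap: s = Ps − Pb = 159.25 − 99.25 = 60.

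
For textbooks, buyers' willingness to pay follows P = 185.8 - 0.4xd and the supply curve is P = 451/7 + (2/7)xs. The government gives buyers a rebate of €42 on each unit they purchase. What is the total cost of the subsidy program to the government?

Government cost = €10006.5

Pre-subsidy: 185.8 - 0.4x = 451/7 + (2/7)x gives x* = 177 and P* = 115.
With the rebate, buyers effectively pay Pb = Ps − 42, where Ps is the price sellers receive.
On the curves, Pb = 185.8 - 0.4x and Ps = 451/7 + (2/7)x; the wedge Ps − Pb = 42 gives 451/7 + (2/7)x − (185.8 - 0.4x) = 42, so x' = 238.25.
Then Pb = 185.8 − 0.4·238.25 = 90.5 and Ps = 451/7 + (2/7)·238.25 = 132.5.
Government outlay = subsidy × quantity = 42 × 238.25 = 10006.5.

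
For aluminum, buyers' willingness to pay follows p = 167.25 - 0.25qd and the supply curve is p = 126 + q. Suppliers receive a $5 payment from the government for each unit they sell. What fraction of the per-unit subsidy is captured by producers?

Pre-subsidy: 167.25 - 0.25q = 126 + q gives q* = 33 and p* = 159.
With the subsidy, sellers receive ps = pb + 5 for each unit, where pb is the price buyers pay.
On the curves, pb = 167.25 - 0.25q and ps = 126 + q; the wedge ps − pb = 5 gives 126 + q − (167.25 - 0.25q) = 5, so q' = 37.
Then pb = 167.25 − 0.25·37 = 158 and ps = 126 + 1·37 = 163.
Buyers' price falls by p* − pb = 159 − 158 = 1; sellers' price rises by ps − p* = 163 − 159 = 4.
So producers capture 4/5 = 0.8 of each unit of subsidy.

Producer share = 0.8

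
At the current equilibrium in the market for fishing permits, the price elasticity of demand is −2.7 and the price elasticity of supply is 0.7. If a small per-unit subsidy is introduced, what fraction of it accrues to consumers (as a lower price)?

For a small subsidy around the equilibrium, the benefit split depends on the relative slopes, which at a point are proportional to the elasticities.
Buyer share = εs/(εs + |εd|) = 0.7/(0.7 + 2.7) = 7/34; seller share = |εd|/(εs + |εd|) = 27/34.

Consumer share = 7/34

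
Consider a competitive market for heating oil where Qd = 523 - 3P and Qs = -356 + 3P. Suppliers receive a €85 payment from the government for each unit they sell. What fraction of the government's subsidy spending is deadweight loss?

Pre-subsidy: 523 - 3P = -356 + 3P gives P* = 146.5, Q* = 83.5.
With the subsidy, sellers receive Ps = Pb + 85 for each unit, where Pb is the price buyers pay.
Supply in terms of Pb becomes Qs = -356 + 3(Pb + 85) = -101 + 3Pb. Setting this equal to demand: 523 - 3Pb = -101 + 3Pb, so Pb = 104.
Sellers receive Ps = 104 + 85 = 189; Q' = 523 − 3·104 = 211.
ΔCS = ½(83.5 + 211)(146.5 − 104) = 6258.125; ΔPS = ½(83.5 + 211)(189 − 146.5) = 6258.125.
Government spending = 85 × 211 = 17935.
DWL = ½ × 85 × (211 − 83.5) = 5418.75; fraction = 5418.75 / 17935 = 255/844.

DWL / government spending = 255/844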